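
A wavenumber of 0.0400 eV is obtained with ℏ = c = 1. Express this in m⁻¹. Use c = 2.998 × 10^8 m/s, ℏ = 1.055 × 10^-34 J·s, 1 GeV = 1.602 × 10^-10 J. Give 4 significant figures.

Inverse length is [E]/(ℏc).
1 GeV → 1/(ℏc) × (1 GeV in J) = 5.065 × 10^15 m⁻¹.
Convert the energy scale: 0.0400 eV = 4.00 × 10^-11 GeV.
Result: 4.00 × 10^-11 × 5.065 × 10^15 = 2.026 × 10^5 m⁻¹.

2.026 × 10^5 m⁻¹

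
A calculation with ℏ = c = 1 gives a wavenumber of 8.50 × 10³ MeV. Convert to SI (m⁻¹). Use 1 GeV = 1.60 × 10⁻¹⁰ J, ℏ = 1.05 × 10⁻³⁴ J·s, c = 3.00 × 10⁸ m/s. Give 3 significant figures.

Inverse length is [E]/(ℏc).
1 GeV → 1/(ℏc) × (1 GeV in J) = 5.08 × 10¹⁵ m⁻¹.
Convert the energy scale: 8.50 × 10³ MeV = 8.50 GeV.
Result: 8.50 × 5.08 × 10¹⁵ = 4.32 × 10¹⁶ m⁻¹.

4.32 × 10¹⁶ m⁻¹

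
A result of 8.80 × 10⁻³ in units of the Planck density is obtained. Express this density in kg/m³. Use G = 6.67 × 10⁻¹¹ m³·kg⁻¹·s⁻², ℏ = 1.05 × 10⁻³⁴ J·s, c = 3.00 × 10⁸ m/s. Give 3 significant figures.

4.58 × 10⁹⁴ kg/m³

One Planck density: ρ_P = c⁵/(ℏG²) = 5.20 × 10⁹⁶ kg/m³.
8.80 × 10⁻³ × 5.20 × 10⁹⁶ kg/m³ = 4.58 × 10⁹⁴ kg/m³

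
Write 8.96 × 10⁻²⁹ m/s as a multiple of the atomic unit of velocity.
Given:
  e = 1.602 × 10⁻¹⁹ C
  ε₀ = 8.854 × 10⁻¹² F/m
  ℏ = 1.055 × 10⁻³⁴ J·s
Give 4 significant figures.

atomic unit of velocity: v_au = e²/(4πε₀ℏ) = 2.186 × 10⁶ m/s.
8.96 × 10⁻²⁹ / 2.186 × 10⁶ = 4.098 × 10⁻³⁵

4.098 × 10⁻³⁵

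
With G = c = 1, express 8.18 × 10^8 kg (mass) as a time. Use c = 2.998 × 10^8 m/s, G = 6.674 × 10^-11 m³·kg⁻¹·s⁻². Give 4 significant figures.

2.026 × 10^-27 s

Mass → time via G/c³.
8.18 × 10^8 kg × (G/c³) = 2.026 × 10^-27 s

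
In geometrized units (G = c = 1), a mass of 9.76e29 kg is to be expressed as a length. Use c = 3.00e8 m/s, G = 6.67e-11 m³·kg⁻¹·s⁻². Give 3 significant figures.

723 m

In G = c = 1 units mass has dimensions of length; the conversion factor is G/c².
9.76e29 kg × (G/c²) = 723 m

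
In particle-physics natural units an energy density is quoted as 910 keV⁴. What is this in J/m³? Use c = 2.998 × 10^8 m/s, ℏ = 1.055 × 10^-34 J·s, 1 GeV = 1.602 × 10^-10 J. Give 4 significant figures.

1.894 × 10^16 J/m³

[E]/[L]³ = [E]⁴/(ℏc)³; restore (ℏc)⁻³.
1 GeV⁴ → 1/(ℏc)³ × (1 GeV in J)⁴ = 2.082 × 10^37 J/m³.
Convert the energy scale: 910 keV⁴ = 9.10 × 10^-22 GeV⁴.
Result: 9.10 × 10^-22 × 2.082 × 10^37 = 1.894 × 10^16 J/m³.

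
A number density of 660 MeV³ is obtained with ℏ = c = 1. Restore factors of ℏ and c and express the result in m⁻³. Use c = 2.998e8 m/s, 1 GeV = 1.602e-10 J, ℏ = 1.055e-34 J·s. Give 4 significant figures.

8.576e40 m⁻³

Number density is [L]⁻³ = [E]³/(ℏc)³.
1 GeV³ → 1/(ℏc)³ × (1 GeV in J)³ = 1.299e47 m⁻³.
Convert the energy scale: 660 MeV³ = 6.60e-7 GeV³.
Result: 6.60e-7 × 1.299e47 = 8.576e40 m⁻³.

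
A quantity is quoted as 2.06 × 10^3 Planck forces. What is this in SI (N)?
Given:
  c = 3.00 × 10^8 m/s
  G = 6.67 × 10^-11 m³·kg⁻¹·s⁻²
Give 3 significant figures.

2.50 × 10^47 N

One Planck force: F_P = c⁴/G = 1.21 × 10^44 N.
2.06 × 10^3 × 1.21 × 10^44 N = 2.50 × 10^47 N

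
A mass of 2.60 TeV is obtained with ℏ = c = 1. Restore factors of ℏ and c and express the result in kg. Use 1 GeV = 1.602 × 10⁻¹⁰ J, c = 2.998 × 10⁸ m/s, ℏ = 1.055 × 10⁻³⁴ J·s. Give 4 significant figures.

4.634 × 10⁻²⁴ kg

Mass is [E]/c²; divide by c².
1 GeV → 1/c² × (1 GeV in J) = 1.782 × 10⁻²⁷ kg.
Convert the energy scale: 2.60 TeV = 2.60 × 10³ GeV.
Result: 2.60 × 10³ × 1.782 × 10⁻²⁷ = 4.634 × 10⁻²⁴ kg.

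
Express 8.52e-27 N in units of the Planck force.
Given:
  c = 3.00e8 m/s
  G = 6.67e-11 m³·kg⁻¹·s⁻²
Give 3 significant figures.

7.02e-71

Planck force: F_P = c⁴/G = 1.21e44 N.
8.52e-27 / 1.21e44 = 7.02e-71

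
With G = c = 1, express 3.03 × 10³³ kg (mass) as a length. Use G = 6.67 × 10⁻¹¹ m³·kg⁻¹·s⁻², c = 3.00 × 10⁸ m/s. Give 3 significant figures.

2.25 × 10⁶ m

In G = c = 1 units mass has dimensions of length; the conversion factor is G/c².
3.03 × 10³³ kg × (G/c²) = 2.25 × 10⁶ m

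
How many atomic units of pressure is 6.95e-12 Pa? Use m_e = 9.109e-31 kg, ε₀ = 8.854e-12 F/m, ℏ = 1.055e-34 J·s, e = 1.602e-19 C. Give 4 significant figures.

2.373e-25

atomic unit of pressure: P_au = E_h/a₀³ = m_e⁴e¹⁰/((4πε₀)⁵ℏ⁸) = 2.929e13 Pa.
6.95e-12 / 2.929e13 = 2.373e-25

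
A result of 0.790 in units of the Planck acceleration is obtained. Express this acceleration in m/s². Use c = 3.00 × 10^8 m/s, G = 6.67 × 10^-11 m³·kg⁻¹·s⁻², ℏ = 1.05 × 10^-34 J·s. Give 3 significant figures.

4.41 × 10^51 m/s²

One Planck acceleration: a_P = √(c⁷/(ℏG)) = 5.59 × 10^51 m/s².
0.790 × 5.59 × 10^51 m/s² = 4.41 × 10^51 m/s²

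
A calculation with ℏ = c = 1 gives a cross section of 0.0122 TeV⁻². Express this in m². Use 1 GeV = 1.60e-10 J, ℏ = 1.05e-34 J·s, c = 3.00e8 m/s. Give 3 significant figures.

4.73e-40 m²

Area is [L]² = [E]⁻²·(ℏc)²; restore (ℏc)².
1 GeV⁻² → (ℏc)² × (1 GeV in J)⁻² = 3.88e-32 m².
Convert the energy scale: 0.0122 TeV⁻² = 1.22e-8 GeV⁻².
Result: 1.22e-8 × 3.88e-32 = 4.73e-40 m².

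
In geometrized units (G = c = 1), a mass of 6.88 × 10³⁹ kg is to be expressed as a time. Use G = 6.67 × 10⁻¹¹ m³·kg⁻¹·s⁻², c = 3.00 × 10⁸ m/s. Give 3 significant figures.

1.70 × 10⁴ s

Mass → time via G/c³.
6.88 × 10³⁹ kg × (G/c³) = 1.70 × 10⁴ s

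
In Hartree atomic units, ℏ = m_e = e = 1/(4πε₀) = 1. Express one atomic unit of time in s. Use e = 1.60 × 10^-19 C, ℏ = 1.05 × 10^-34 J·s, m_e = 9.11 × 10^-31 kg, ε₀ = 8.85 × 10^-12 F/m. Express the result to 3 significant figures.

The unique combination of the constants set to 1 with dimensions of time is τ_au = (4πε₀)²ℏ³/(m_e e⁴).
E_h = 4.38 × 10^-18 J
ℏ/E_h = 2.40 × 10^-17 s

2.40 × 10^-17 s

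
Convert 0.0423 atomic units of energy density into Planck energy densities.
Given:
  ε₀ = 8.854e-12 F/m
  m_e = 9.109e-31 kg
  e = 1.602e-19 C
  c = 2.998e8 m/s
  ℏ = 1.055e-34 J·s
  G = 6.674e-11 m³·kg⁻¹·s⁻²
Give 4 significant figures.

atomic unit of energy density: u_au = E_h/a₀³ = m_e⁴e¹⁰/((4πε₀)⁵ℏ⁸) = 2.929e13 J/m³
Planck energy density: u_P = c⁷/(ℏG²) = 4.632e113 J/m³
0.0423 × 2.929e13 / 4.632e113 = 2.675e-102

2.675e-102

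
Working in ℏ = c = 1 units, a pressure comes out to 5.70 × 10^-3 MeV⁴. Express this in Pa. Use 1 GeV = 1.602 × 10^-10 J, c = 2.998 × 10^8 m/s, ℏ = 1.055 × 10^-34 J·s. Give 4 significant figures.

1.187 × 10^23 Pa

Pressure is [E]/[L]³ = [E]⁴/(ℏc)³.
1 GeV⁴ → 1/(ℏc)³ × (1 GeV in J)⁴ = 2.082 × 10^37 Pa.
Convert the energy scale: 5.70 × 10^-3 MeV⁴ = 5.70 × 10^-15 GeV⁴.
Result: 5.70 × 10^-15 × 2.082 × 10^37 = 1.187 × 10^23 Pa.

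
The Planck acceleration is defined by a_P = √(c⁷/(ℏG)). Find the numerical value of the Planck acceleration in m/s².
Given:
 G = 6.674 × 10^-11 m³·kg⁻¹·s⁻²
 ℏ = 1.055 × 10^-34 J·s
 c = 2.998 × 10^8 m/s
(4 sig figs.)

5.560 × 10^51 m/s²

a_P = √(c⁷/(ℏG))
  = √(3.092 × 10^103)
  = 5.560 × 10^51 m/s²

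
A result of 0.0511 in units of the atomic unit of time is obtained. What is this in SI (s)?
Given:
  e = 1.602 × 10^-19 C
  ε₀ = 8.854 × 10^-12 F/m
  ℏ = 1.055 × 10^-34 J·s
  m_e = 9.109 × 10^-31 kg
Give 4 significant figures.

1.238 × 10^-18 s

One atomic unit of time: τ_au = (4πε₀)²ℏ³/(m_e e⁴) = 2.423 × 10^-17 s.
0.0511 × 2.423 × 10^-17 s = 1.238 × 10^-18 s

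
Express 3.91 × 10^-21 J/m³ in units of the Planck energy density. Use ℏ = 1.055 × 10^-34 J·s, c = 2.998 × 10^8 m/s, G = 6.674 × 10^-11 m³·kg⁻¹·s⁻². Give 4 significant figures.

8.441 × 10^-135

Planck energy density: u_P = c⁷/(ℏG²) = 4.632 × 10^113 J/m³.
3.91 × 10^-21 / 4.632 × 10^113 = 8.441 × 10^-135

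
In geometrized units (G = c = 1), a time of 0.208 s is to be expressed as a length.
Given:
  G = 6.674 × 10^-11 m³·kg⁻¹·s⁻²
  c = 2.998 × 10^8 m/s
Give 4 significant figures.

6.236 × 10^7 m

Time → length via c.
0.208 s × (c) = 6.236 × 10^7 m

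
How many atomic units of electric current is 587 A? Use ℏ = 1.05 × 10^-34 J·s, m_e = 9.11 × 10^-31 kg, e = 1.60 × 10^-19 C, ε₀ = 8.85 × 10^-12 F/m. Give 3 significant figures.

atomic unit of electric current: I_au = e E_h/ℏ = m_e e⁵/((4πε₀)²ℏ³) = 6.67 × 10^-3 A.
587 / 6.67 × 10^-3 = 8.80 × 10^4

8.80 × 10^4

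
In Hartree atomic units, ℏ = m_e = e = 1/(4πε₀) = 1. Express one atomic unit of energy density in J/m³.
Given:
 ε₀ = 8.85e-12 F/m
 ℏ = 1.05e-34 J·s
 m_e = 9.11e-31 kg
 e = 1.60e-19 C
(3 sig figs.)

3.01e13 J/m³

The unique combination of the constants set to 1 with dimensions of energy density is u_au = E_h/a₀³ = m_e⁴e¹⁰/((4πε₀)⁵ℏ⁸).
E_h = 4.38e-18 J
a₀ = 5.26e-11 m
E_h/a₀³ = 3.01e13 J/m³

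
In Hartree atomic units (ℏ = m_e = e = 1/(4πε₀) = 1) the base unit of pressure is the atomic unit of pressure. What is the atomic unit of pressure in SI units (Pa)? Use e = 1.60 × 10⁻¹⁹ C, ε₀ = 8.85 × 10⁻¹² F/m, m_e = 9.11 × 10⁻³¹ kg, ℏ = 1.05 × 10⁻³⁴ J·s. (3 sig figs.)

P_au = E_h/a₀³ = m_e⁴e¹⁰/((4πε₀)⁵ℏ⁸)
E_h = 4.38 × 10⁻¹⁸ J
a₀ = 5.26 × 10⁻¹¹ m
E_h/a₀³ = 3.01 × 10¹³ Pa

3.01 × 10¹³ Pa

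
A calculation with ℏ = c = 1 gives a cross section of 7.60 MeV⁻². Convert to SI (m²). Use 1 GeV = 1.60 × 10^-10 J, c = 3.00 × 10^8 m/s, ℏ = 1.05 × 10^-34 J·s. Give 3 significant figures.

2.95 × 10^-25 m²

Area is [L]² = [E]⁻²·(ℏc)²; restore (ℏc)².
1 GeV⁻² → (ℏc)² × (1 GeV in J)⁻² = 3.88 × 10^-32 m².
Convert the energy scale: 7.60 MeV⁻² = 7.60 × 10^6 GeV⁻².
Result: 7.60 × 10^6 × 3.88 × 10^-32 = 2.95 × 10^-25 m².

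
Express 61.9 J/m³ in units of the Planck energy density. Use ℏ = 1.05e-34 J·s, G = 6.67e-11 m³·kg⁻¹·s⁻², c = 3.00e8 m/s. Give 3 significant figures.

Planck energy density: u_P = c⁷/(ℏG²) = 4.68e113 J/m³.
61.9 / 4.68e113 = 1.32e-112

1.32e-112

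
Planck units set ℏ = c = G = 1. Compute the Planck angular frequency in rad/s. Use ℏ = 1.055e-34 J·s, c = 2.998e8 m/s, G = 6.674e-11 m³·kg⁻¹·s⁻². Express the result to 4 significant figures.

Dimensional analysis gives ω_P = √(c⁵/(ℏG)).
  = √(3.440e86)
  = 1.855e43 rad/s

1.855e43 rad/s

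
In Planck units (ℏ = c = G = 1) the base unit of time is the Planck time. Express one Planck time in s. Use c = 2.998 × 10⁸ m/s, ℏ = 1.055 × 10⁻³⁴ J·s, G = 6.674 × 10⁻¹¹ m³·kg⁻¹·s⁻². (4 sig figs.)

5.392 × 10⁻⁴⁴ s

t_P = √(ℏG/c⁵)
  = √(2.907 × 10⁻⁸⁷)
  = 5.392 × 10⁻⁴⁴ s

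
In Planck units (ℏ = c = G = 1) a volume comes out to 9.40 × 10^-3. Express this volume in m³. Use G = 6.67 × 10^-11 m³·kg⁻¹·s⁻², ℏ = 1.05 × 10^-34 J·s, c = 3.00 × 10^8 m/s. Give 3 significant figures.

One Planck volume: V_P = (ℏG/c³)^(3/2) = 4.18 × 10^-105 m³.
9.40 × 10^-3 × 4.18 × 10^-105 m³ = 3.93 × 10^-107 m³

3.93 × 10^-107 m³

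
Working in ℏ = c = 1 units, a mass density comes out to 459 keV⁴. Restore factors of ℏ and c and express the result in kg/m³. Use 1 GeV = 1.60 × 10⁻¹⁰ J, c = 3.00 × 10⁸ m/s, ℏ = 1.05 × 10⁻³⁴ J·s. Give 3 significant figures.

0.107 kg/m³

Mass density is [E]/(c²[L]³) = [E]⁴/(ℏ³c⁵).
1 GeV⁴ → 1/(ℏ³c⁵) × (1 GeV in J)⁴ = 2.33 × 10²⁰ kg/m³.
Convert the energy scale: 459 keV⁴ = 4.59 × 10⁻²² GeV⁴.
Result: 4.59 × 10⁻²² × 2.33 × 10²⁰ = 0.107 kg/m³.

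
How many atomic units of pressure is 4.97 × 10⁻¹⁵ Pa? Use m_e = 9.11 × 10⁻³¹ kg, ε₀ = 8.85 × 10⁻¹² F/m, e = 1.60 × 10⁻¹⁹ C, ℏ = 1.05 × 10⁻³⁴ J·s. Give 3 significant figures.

1.65 × 10⁻²⁸

atomic unit of pressure: P_au = E_h/a₀³ = m_e⁴e¹⁰/((4πε₀)⁵ℏ⁸) = 3.01 × 10¹³ Pa.
4.97 × 10⁻¹⁵ / 3.01 × 10¹³ = 1.65 × 10⁻²⁸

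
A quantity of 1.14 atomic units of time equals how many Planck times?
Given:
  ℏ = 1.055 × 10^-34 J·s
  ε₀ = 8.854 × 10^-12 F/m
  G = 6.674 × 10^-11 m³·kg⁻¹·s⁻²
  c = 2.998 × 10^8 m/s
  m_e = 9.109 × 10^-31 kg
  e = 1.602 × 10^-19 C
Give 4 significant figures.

atomic unit of time: τ_au = (4πε₀)²ℏ³/(m_e e⁴) = 2.423 × 10^-17 s
Planck time: t_P = √(ℏG/c⁵) = 5.392 × 10^-44 s
1.14 × 2.423 × 10^-17 / 5.392 × 10^-44 = 5.123 × 10^26

5.123 × 10^26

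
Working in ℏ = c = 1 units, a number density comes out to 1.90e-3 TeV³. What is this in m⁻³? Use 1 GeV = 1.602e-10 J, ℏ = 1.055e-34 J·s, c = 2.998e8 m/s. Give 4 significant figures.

2.469e53 m⁻³

Number density is [L]⁻³ = [E]³/(ℏc)³.
1 GeV³ → 1/(ℏc)³ × (1 GeV in J)³ = 1.299e47 m⁻³.
Convert the energy scale: 1.90e-3 TeV³ = 1.90e6 GeV³.
Result: 1.90e6 × 1.299e47 = 2.469e53 m⁻³.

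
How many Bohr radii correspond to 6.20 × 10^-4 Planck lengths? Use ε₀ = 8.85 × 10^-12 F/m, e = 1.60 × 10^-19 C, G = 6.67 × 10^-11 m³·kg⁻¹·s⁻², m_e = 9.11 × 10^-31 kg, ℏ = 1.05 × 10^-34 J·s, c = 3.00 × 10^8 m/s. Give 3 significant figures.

Planck length: ℓ_P = √(ℏG/c³) = 1.61 × 10^-35 m
Bohr radius: a₀ = 4πε₀ℏ²/(m_e e²) = 5.26 × 10^-11 m
6.20 × 10^-4 × 1.61 × 10^-35 / 5.26 × 10^-11 = 1.90 × 10^-28

1.90 × 10^-28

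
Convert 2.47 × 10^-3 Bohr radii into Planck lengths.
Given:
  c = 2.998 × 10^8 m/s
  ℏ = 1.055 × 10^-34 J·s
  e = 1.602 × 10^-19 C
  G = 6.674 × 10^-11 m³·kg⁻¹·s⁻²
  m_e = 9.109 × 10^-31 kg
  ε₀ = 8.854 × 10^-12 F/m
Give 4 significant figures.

Bohr radius: a₀ = 4πε₀ℏ²/(m_e e²) = 5.297 × 10^-11 m
Planck length: ℓ_P = √(ℏG/c³) = 1.616 × 10^-35 m
2.47 × 10^-3 × 5.297 × 10^-11 / 1.616 × 10^-35 = 8.094 × 10^21

8.094 × 10^21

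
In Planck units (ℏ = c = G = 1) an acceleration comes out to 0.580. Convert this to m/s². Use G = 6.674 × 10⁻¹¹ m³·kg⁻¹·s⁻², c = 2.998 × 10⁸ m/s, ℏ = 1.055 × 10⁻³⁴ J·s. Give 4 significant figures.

3.225 × 10⁵¹ m/s²

One Planck acceleration: a_P = √(c⁷/(ℏG)) = 5.560 × 10⁵¹ m/s².
0.580 × 5.560 × 10⁵¹ m/s² = 3.225 × 10⁵¹ m/s²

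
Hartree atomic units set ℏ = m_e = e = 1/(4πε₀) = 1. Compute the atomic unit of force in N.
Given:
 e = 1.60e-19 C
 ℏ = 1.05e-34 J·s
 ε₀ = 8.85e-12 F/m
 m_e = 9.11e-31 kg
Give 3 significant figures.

From ℏ = m_e = e = 1/(4πε₀) = 1 the force scale is F_au = E_h/a₀ = m_e²e⁶/((4πε₀)³ℏ⁴).
E_h = 4.38e-18 J
a₀ = 5.26e-11 m
E_h/a₀ = 8.33e-8 N

8.33e-8 N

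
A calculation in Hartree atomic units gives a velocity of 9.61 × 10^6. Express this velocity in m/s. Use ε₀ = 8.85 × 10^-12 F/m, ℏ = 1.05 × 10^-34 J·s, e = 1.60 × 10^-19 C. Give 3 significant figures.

One atomic unit of velocity: v_au = e²/(4πε₀ℏ) = 2.19 × 10^6 m/s.
9.61 × 10^6 × 2.19 × 10^6 m/s = 2.11 × 10^13 m/s

2.11 × 10^13 m/s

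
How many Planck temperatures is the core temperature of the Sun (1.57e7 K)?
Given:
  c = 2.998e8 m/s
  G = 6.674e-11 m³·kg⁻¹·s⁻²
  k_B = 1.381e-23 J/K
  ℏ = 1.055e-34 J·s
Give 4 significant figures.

Planck temperature: T_P = √(ℏc⁵/G) / k_B = 1.417e32 K.
1.57e7 / 1.417e32 = 1.108e-25

1.108e-25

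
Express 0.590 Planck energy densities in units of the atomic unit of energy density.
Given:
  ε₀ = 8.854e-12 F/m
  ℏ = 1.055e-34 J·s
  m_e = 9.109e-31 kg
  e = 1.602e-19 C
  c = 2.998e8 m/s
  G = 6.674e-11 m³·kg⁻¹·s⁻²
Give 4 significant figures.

Planck energy density: u_P = c⁷/(ℏG²) = 4.632e113 J/m³
atomic unit of energy density: u_au = E_h/a₀³ = m_e⁴e¹⁰/((4πε₀)⁵ℏ⁸) = 2.929e13 J/m³
0.590 × 4.632e113 / 2.929e13 = 9.331e99

9.331e99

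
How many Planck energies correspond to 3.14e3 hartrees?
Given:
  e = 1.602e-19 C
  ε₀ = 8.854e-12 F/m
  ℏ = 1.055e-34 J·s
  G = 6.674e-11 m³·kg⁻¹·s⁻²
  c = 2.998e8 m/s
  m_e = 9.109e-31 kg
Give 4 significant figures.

hartree: E_h = m_e e⁴/(4πε₀ℏ)² = 4.354e-18 J
Planck energy: E_P = √(ℏc⁵/G) = 1.957e9 J
3.14e3 × 4.354e-18 / 1.957e9 = 6.988e-24

6.988e-24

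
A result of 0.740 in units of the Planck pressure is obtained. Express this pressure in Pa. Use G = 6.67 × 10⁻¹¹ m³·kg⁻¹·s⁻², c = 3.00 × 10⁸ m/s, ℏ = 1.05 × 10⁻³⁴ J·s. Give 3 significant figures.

3.46 × 10¹¹³ Pa

One Planck pressure: p_P = c⁷/(ℏG²) = 4.68 × 10¹¹³ Pa.
0.740 × 4.68 × 10¹¹³ Pa = 3.46 × 10¹¹³ Pa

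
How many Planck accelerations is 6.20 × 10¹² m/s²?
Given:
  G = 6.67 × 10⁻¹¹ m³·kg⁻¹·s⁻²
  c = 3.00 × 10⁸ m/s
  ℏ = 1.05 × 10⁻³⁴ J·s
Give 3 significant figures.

Planck acceleration: a_P = √(c⁷/(ℏG)) = 5.59 × 10⁵¹ m/s².
6.20 × 10¹² / 5.59 × 10⁵¹ = 1.11 × 10⁻³⁹

1.11 × 10⁻³⁹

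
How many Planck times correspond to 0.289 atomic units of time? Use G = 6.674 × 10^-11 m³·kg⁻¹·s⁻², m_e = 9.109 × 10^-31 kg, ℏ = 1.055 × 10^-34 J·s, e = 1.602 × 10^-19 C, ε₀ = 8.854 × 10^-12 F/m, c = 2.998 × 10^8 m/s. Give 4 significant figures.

1.299 × 10^26

atomic unit of time: τ_au = (4πε₀)²ℏ³/(m_e e⁴) = 2.423 × 10^-17 s
Planck time: t_P = √(ℏG/c⁵) = 5.392 × 10^-44 s
0.289 × 2.423 × 10^-17 / 5.392 × 10^-44 = 1.299 × 10^26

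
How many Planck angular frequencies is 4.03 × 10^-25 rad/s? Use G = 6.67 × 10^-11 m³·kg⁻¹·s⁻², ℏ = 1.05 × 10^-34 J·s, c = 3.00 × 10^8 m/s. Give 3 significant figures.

Planck angular frequency: ω_P = √(c⁵/(ℏG)) = 1.86 × 10^43 rad/s.
4.03 × 10^-25 / 1.86 × 10^43 = 2.16 × 10^-68

2.16 × 10^-68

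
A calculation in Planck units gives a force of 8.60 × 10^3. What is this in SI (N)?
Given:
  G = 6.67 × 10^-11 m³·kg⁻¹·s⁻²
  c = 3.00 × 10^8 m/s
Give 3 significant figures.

One Planck force: F_P = c⁴/G = 1.21 × 10^44 N.
8.60 × 10^3 × 1.21 × 10^44 N = 1.04 × 10^48 N

1.04 × 10^48 N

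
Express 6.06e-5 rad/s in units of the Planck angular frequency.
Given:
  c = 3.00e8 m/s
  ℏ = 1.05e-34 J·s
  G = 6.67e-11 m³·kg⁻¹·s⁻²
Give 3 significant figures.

Planck angular frequency: ω_P = √(c⁵/(ℏG)) = 1.86e43 rad/s.
6.06e-5 / 1.86e43 = 3.25e-48

3.25e-48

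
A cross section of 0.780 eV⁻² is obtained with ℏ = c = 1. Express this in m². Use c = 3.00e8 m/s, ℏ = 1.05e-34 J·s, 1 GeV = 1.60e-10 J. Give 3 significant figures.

Area is [L]² = [E]⁻²·(ℏc)²; restore (ℏc)².
1 GeV⁻² → (ℏc)² × (1 GeV in J)⁻² = 3.88e-32 m².
Convert the energy scale: 0.780 eV⁻² = 7.80e17 GeV⁻².
Result: 7.80e17 × 3.88e-32 = 3.02e-14 m².

3.02e-14 m²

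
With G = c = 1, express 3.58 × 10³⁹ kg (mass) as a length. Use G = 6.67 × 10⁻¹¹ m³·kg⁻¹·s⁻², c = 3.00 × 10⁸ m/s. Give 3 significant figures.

2.65 × 10¹² m

In G = c = 1 units mass has dimensions of length; the conversion factor is G/c².
3.58 × 10³⁹ kg × (G/c²) = 2.65 × 10¹² m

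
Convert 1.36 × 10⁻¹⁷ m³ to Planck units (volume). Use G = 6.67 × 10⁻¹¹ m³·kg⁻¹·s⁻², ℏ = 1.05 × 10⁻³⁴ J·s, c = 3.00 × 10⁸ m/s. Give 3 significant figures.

3.26 × 10⁸⁷

Planck volume: V_P = (ℏG/c³)^(3/2) = 4.18 × 10⁻¹⁰⁵ m³.
1.36 × 10⁻¹⁷ / 4.18 × 10⁻¹⁰⁵ = 3.26 × 10⁸⁷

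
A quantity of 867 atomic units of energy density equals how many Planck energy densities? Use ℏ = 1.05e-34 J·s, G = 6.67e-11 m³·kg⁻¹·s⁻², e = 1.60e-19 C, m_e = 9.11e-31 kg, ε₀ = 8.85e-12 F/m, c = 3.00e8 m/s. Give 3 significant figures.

atomic unit of energy density: u_au = E_h/a₀³ = m_e⁴e¹⁰/((4πε₀)⁵ℏ⁸) = 3.01e13 J/m³
Planck energy density: u_P = c⁷/(ℏG²) = 4.68e113 J/m³
867 × 3.01e13 / 4.68e113 = 5.58e-98

5.58e-98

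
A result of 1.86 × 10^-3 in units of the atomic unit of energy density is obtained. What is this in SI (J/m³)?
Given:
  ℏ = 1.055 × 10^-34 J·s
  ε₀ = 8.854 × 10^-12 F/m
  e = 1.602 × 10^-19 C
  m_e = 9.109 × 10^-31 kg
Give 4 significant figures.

One atomic unit of energy density: u_au = E_h/a₀³ = m_e⁴e¹⁰/((4πε₀)⁵ℏ⁸) = 2.929 × 10^13 J/m³.
1.86 × 10^-3 × 2.929 × 10^13 J/m³ = 5.448 × 10^10 J/m³

5.448 × 10^10 J/m³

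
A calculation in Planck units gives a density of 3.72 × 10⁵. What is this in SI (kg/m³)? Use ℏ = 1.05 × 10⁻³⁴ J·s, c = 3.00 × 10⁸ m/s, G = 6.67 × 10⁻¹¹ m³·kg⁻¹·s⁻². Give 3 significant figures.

One Planck density: ρ_P = c⁵/(ℏG²) = 5.20 × 10⁹⁶ kg/m³.
3.72 × 10⁵ × 5.20 × 10⁹⁶ kg/m³ = 1.94 × 10¹⁰² kg/m³

1.94 × 10¹⁰² kg/m³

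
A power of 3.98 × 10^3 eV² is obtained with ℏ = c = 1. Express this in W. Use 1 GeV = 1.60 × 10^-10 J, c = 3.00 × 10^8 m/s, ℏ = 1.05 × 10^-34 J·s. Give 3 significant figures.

Power is [E]/[T] = [E]²/ℏ.
1 GeV² → 1/ℏ × (1 GeV in J)² = 2.44 × 10^14 W.
Convert the energy scale: 3.98 × 10^3 eV² = 3.98 × 10^-15 GeV².
Result: 3.98 × 10^-15 × 2.44 × 10^14 = 0.970 W.

0.970 W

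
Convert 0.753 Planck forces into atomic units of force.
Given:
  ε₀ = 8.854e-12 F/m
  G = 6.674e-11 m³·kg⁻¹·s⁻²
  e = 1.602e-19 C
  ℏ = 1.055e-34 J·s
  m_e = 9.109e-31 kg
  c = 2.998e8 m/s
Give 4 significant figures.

1.109e51

Planck force: F_P = c⁴/G = 1.210e44 N
atomic unit of force: F_au = E_h/a₀ = m_e²e⁶/((4πε₀)³ℏ⁴) = 8.220e-8 N
0.753 × 1.210e44 / 8.220e-8 = 1.109e51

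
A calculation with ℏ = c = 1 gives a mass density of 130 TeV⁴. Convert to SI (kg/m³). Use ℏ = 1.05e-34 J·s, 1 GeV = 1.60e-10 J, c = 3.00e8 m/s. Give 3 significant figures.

Mass density is [E]/(c²[L]³) = [E]⁴/(ℏ³c⁵).
1 GeV⁴ → 1/(ℏ³c⁵) × (1 GeV in J)⁴ = 2.33e20 kg/m³.
Convert the energy scale: 130 TeV⁴ = 1.30e14 GeV⁴.
Result: 1.30e14 × 2.33e20 = 3.03e34 kg/m³.

3.03e34 kg/m³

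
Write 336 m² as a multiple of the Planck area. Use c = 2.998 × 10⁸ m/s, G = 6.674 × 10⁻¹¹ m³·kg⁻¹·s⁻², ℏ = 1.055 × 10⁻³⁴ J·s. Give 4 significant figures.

1.286 × 10⁷²

Planck area: A_P = ℏG/c³ = 2.613 × 10⁻⁷⁰ m².
336 / 2.613 × 10⁻⁷⁰ = 1.286 × 10⁷²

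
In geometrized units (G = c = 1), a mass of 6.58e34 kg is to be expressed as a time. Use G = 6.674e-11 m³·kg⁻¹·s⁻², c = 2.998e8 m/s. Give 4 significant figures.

0.1630 s

Mass → time via G/c³.
6.58e34 kg × (G/c³) = 0.1630 s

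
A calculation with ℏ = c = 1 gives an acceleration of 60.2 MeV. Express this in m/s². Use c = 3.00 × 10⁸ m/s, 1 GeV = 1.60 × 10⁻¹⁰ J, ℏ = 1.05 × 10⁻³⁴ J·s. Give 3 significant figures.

2.75 × 10³¹ m/s²

Acceleration is [L]/[T]² = c·[E]/ℏ.
1 GeV → c/ℏ × (1 GeV in J) = 4.57 × 10³² m/s².
Convert the energy scale: 60.2 MeV = 0.0602 GeV.
Result: 0.0602 × 4.57 × 10³² = 2.75 × 10³¹ m/s².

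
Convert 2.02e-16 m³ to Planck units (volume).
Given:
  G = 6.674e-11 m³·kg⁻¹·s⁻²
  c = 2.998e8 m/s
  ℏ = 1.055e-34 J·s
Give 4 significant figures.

Planck volume: V_P = (ℏG/c³)^(3/2) = 4.224e-105 m³.
2.02e-16 / 4.224e-105 = 4.782e88

4.782e88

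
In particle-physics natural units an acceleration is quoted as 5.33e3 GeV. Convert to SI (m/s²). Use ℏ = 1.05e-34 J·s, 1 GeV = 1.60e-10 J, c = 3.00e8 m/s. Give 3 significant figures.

2.44e36 m/s²

Acceleration is [L]/[T]² = c·[E]/ℏ.
1 GeV → c/ℏ × (1 GeV in J) = 4.57e32 m/s².
Result: 5.33e3 × 4.57e32 = 2.44e36 m/s².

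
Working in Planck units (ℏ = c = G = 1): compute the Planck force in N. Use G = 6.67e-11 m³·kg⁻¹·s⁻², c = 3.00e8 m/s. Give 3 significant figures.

Dimensional analysis gives F_P = c⁴/G.
  = 8.10e33 / 6.67e-11
  = 1.21e44 N

1.21e44 N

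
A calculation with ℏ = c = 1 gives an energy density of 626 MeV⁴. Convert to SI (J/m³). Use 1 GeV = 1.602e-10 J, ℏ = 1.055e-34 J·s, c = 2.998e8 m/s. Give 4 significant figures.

1.303e28 J/m³

[E]/[L]³ = [E]⁴/(ℏc)³; restore (ℏc)⁻³.
1 GeV⁴ → 1/(ℏc)³ × (1 GeV in J)⁴ = 2.082e37 J/m³.
Convert the energy scale: 626 MeV⁴ = 6.26e-10 GeV⁴.
Result: 6.26e-10 × 2.082e37 = 1.303e28 J/m³.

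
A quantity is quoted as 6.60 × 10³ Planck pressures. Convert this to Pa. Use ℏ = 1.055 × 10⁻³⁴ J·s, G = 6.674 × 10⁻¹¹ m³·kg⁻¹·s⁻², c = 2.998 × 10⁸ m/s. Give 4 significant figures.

One Planck pressure: p_P = c⁷/(ℏG²) = 4.632 × 10¹¹³ Pa.
6.60 × 10³ × 4.632 × 10¹¹³ Pa = 3.057 × 10¹¹⁷ Pa

3.057 × 10¹¹⁷ Pa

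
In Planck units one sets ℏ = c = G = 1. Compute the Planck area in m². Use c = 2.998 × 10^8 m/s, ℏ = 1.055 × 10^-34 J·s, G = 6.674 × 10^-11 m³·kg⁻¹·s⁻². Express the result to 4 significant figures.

A_P = ℏG/c³
  = 7.041 × 10^-45 / 2.695 × 10^25
  = 2.613 × 10^-70 m²

2.613 × 10^-70 m²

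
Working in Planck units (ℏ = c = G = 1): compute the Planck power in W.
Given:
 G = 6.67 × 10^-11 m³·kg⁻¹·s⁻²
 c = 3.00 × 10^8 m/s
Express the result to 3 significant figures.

From ℏ = c = G = 1 the power scale is P_P = c⁵/G.
  = 2.43 × 10^42 / 6.67 × 10^-11
  = 3.64 × 10^52 W

3.64 × 10^52 W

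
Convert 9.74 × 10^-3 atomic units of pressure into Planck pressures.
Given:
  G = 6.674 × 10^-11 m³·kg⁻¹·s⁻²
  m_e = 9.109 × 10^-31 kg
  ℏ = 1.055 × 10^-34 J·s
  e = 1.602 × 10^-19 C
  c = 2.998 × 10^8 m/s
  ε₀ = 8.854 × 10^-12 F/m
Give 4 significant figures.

atomic unit of pressure: P_au = E_h/a₀³ = m_e⁴e¹⁰/((4πε₀)⁵ℏ⁸) = 2.929 × 10^13 Pa
Planck pressure: p_P = c⁷/(ℏG²) = 4.632 × 10^113 Pa
9.74 × 10^-3 × 2.929 × 10^13 / 4.632 × 10^113 = 6.159 × 10^-103

6.159 × 10^-103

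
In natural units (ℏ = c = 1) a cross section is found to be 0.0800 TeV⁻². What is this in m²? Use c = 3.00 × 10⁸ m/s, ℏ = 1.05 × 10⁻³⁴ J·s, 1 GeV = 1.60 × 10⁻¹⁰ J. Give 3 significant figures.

Area is [L]² = [E]⁻²·(ℏc)²; restore (ℏc)².
1 GeV⁻² → (ℏc)² × (1 GeV in J)⁻² = 3.88 × 10⁻³² m².
Convert the energy scale: 0.0800 TeV⁻² = 8.00 × 10⁻⁸ GeV⁻².
Result: 8.00 × 10⁻⁸ × 3.88 × 10⁻³² = 3.10 × 10⁻³⁹ m².

3.10 × 10⁻³⁹ m²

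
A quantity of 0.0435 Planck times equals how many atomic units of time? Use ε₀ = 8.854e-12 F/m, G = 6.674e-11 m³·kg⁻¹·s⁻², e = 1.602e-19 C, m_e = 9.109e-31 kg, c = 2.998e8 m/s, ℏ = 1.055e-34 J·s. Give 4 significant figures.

Planck time: t_P = √(ℏG/c⁵) = 5.392e-44 s
atomic unit of time: τ_au = (4πε₀)²ℏ³/(m_e e⁴) = 2.423e-17 s
0.0435 × 5.392e-44 / 2.423e-17 = 9.680e-29

9.680e-29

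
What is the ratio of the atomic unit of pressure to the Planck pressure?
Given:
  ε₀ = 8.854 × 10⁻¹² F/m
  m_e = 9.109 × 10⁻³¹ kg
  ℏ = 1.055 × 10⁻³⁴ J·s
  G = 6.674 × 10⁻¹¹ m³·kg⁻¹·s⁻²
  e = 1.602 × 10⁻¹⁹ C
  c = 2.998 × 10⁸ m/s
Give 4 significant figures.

6.323 × 10⁻¹⁰¹

atomic unit of pressure: P_au = E_h/a₀³ = m_e⁴e¹⁰/((4πε₀)⁵ℏ⁸) = 2.929 × 10¹³ Pa
Planck pressure: p_P = c⁷/(ℏG²) = 4.632 × 10¹¹³ Pa
ratio = 2.929 × 10¹³ / 4.632 × 10¹¹³ = 6.323 × 10⁻¹⁰¹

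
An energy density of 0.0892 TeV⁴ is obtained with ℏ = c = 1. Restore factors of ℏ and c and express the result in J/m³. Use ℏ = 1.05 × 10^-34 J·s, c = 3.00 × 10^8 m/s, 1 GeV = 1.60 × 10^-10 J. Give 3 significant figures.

1.87 × 10^48 J/m³

[E]/[L]³ = [E]⁴/(ℏc)³; restore (ℏc)⁻³.
1 GeV⁴ → 1/(ℏc)³ × (1 GeV in J)⁴ = 2.10 × 10^37 J/m³.
Convert the energy scale: 0.0892 TeV⁴ = 8.92 × 10^10 GeV⁴.
Result: 8.92 × 10^10 × 2.10 × 10^37 = 1.87 × 10^48 J/m³.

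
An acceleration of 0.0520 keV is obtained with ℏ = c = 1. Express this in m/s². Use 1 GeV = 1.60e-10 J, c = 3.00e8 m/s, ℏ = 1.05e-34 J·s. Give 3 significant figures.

Acceleration is [L]/[T]² = c·[E]/ℏ.
1 GeV → c/ℏ × (1 GeV in J) = 4.57e32 m/s².
Convert the energy scale: 0.0520 keV = 5.20e-8 GeV.
Result: 5.20e-8 × 4.57e32 = 2.38e25 m/s².

2.38e25 m/s²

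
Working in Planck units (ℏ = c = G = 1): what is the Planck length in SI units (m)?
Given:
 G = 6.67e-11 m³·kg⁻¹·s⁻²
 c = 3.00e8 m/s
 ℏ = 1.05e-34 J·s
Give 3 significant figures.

Dimensional analysis gives ℓ_P = √(ℏG/c³).
  = √(2.59e-70)
  = 1.61e-35 m

1.61e-35 m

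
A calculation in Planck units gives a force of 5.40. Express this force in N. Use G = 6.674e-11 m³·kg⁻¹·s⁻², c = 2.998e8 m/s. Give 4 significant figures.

6.536e44 N

One Planck force: F_P = c⁴/G = 1.210e44 N.
5.40 × 1.210e44 N = 6.536e44 N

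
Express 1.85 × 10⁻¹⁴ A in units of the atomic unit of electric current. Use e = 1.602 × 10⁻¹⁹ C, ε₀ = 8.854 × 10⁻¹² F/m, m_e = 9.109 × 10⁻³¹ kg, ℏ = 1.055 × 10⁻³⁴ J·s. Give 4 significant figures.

atomic unit of electric current: I_au = e E_h/ℏ = m_e e⁵/((4πε₀)²ℏ³) = 6.612 × 10⁻³ A.
1.85 × 10⁻¹⁴ / 6.612 × 10⁻³ = 2.798 × 10⁻¹²

2.798 × 10⁻¹²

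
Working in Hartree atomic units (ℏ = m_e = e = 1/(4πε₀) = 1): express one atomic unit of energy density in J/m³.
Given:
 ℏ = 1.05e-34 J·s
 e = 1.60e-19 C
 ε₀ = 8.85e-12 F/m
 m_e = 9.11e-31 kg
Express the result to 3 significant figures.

3.01e13 J/m³

The unique combination of the constants set to 1 with dimensions of energy density is u_au = E_h/a₀³ = m_e⁴e¹⁰/((4πε₀)⁵ℏ⁸).
E_h = 4.38e-18 J
a₀ = 5.26e-11 m
E_h/a₀³ = 3.01e13 J/m³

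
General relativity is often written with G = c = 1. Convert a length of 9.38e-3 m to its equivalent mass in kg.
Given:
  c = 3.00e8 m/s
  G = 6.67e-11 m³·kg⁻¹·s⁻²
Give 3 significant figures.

1.27e25 kg

Length → mass via c²/G.
9.38e-3 m × (c²/G) = 1.27e25 kg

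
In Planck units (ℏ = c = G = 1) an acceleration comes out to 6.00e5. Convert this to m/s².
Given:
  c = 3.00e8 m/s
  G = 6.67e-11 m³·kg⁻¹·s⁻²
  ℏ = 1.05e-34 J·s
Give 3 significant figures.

3.35e57 m/s²

One Planck acceleration: a_P = √(c⁷/(ℏG)) = 5.59e51 m/s².
6.00e5 × 5.59e51 m/s² = 3.35e57 m/s²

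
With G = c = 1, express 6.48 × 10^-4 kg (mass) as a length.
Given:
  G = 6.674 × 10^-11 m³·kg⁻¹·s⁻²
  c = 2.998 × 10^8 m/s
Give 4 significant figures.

4.812 × 10^-31 m

In G = c = 1 units mass has dimensions of length; the conversion factor is G/c².
6.48 × 10^-4 kg × (G/c²) = 4.812 × 10^-31 m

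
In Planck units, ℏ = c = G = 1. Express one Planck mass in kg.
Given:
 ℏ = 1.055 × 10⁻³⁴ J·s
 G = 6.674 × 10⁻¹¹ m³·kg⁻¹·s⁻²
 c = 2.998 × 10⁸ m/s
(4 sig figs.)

Dimensional analysis gives m_P = √(ℏc/G).
  = √(4.739 × 10⁻¹⁶)
  = 2.177 × 10⁻⁸ kg

2.177 × 10⁻⁸ kg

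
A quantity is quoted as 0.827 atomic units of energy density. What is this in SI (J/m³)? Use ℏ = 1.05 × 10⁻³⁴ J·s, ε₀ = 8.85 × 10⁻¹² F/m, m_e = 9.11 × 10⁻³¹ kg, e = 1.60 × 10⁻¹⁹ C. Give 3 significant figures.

One atomic unit of energy density: u_au = E_h/a₀³ = m_e⁴e¹⁰/((4πε₀)⁵ℏ⁸) = 3.01 × 10¹³ J/m³.
0.827 × 3.01 × 10¹³ J/m³ = 2.49 × 10¹³ J/m³

2.49 × 10¹³ J/m³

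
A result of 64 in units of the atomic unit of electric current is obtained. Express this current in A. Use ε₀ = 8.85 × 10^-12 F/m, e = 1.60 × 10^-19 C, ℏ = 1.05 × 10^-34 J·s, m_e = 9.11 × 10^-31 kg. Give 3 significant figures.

One atomic unit of electric current: I_au = e E_h/ℏ = m_e e⁵/((4πε₀)²ℏ³) = 6.67 × 10^-3 A.
64 × 6.67 × 10^-3 A = 0.427 A

0.427 A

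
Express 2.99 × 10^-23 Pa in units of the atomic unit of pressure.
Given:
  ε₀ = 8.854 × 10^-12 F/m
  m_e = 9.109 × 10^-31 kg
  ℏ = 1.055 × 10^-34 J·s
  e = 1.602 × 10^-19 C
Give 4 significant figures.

atomic unit of pressure: P_au = E_h/a₀³ = m_e⁴e¹⁰/((4πε₀)⁵ℏ⁸) = 2.929 × 10^13 Pa.
2.99 × 10^-23 / 2.929 × 10^13 = 1.021 × 10^-36

1.021 × 10^-36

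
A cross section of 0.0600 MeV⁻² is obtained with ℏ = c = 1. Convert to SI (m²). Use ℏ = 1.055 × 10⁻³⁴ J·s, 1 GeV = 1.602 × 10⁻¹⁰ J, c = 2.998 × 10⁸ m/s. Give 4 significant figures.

2.339 × 10⁻²⁷ m²

Area is [L]² = [E]⁻²·(ℏc)²; restore (ℏc)².
1 GeV⁻² → (ℏc)² × (1 GeV in J)⁻² = 3.898 × 10⁻³² m².
Convert the energy scale: 0.0600 MeV⁻² = 6.00 × 10⁴ GeV⁻².
Result: 6.00 × 10⁴ × 3.898 × 10⁻³² = 2.339 × 10⁻²⁷ m².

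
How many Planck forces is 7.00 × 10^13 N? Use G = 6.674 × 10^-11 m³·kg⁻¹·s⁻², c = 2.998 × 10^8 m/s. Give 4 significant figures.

5.783 × 10^-31

Planck force: F_P = c⁴/G = 1.210 × 10^44 N.
7.00 × 10^13 / 1.210 × 10^44 = 5.783 × 10^-31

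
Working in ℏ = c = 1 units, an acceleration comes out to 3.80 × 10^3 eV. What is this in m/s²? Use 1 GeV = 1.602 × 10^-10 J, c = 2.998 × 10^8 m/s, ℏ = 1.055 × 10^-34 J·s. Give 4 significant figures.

1.730 × 10^27 m/s²

Acceleration is [L]/[T]² = c·[E]/ℏ.
1 GeV → c/ℏ × (1 GeV in J) = 4.552 × 10^32 m/s².
Convert the energy scale: 3.80 × 10^3 eV = 3.80 × 10^-6 GeV.
Result: 3.80 × 10^-6 × 4.552 × 10^32 = 1.730 × 10^27 m/s².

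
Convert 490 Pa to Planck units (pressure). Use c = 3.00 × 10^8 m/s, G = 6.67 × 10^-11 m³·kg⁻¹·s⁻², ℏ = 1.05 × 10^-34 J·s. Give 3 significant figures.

1.05 × 10^-111

Planck pressure: p_P = c⁷/(ℏG²) = 4.68 × 10^113 Pa.
490 / 4.68 × 10^113 = 1.05 × 10^-111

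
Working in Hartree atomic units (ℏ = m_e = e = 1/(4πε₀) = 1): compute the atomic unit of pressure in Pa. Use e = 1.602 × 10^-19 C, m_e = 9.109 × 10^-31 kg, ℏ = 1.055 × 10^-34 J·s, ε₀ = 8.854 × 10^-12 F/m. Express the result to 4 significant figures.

2.929 × 10^13 Pa

From ℏ = m_e = e = 1/(4πε₀) = 1 the pressure scale is P_au = E_h/a₀³ = m_e⁴e¹⁰/((4πε₀)⁵ℏ⁸).
E_h = 4.354 × 10^-18 J
a₀ = 5.297 × 10^-11 m
E_h/a₀³ = 2.929 × 10^13 Pa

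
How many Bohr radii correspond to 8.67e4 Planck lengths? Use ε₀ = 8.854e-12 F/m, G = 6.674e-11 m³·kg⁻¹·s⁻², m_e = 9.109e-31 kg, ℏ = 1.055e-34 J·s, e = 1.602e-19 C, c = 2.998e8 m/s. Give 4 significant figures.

Planck length: ℓ_P = √(ℏG/c³) = 1.616e-35 m
Bohr radius: a₀ = 4πε₀ℏ²/(m_e e²) = 5.297e-11 m
8.67e4 × 1.616e-35 / 5.297e-11 = 2.646e-20

2.646e-20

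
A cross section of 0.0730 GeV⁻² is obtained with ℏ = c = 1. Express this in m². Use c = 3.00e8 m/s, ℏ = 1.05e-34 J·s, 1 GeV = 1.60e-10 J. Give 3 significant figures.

Area is [L]² = [E]⁻²·(ℏc)²; restore (ℏc)².
1 GeV⁻² → (ℏc)² × (1 GeV in J)⁻² = 3.88e-32 m².
Result: 0.0730 × 3.88e-32 = 2.83e-33 m².

2.83e-33 m²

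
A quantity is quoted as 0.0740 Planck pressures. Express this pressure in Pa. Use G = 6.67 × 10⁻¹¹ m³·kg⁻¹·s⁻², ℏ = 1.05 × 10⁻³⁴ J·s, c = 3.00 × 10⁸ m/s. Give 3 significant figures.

3.46 × 10¹¹² Pa

One Planck pressure: p_P = c⁷/(ℏG²) = 4.68 × 10¹¹³ Pa.
0.0740 × 4.68 × 10¹¹³ Pa = 3.46 × 10¹¹² Pa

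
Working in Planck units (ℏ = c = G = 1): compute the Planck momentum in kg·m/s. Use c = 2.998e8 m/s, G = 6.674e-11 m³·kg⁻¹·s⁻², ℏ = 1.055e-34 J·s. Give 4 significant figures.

6.527 kg·m/s

Dimensional analysis gives p_P = √(ℏc³/G).
  = √(42.60)
  = 6.527 kg·m/s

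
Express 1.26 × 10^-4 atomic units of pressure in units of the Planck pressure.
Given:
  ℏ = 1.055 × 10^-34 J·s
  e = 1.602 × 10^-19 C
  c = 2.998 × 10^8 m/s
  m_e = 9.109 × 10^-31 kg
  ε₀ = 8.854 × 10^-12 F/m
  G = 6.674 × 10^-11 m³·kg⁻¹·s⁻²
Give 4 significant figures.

7.967 × 10^-105

atomic unit of pressure: P_au = E_h/a₀³ = m_e⁴e¹⁰/((4πε₀)⁵ℏ⁸) = 2.929 × 10^13 Pa
Planck pressure: p_P = c⁷/(ℏG²) = 4.632 × 10^113 Pa
1.26 × 10^-4 × 2.929 × 10^13 / 4.632 × 10^113 = 7.967 × 10^-105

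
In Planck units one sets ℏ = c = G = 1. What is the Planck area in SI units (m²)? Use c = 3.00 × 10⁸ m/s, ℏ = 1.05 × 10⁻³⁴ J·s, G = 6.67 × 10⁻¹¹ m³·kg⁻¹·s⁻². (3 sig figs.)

2.59 × 10⁻⁷⁰ m²

A_P = ℏG/c³
  = 7.00 × 10⁻⁴⁵ / 2.70 × 10²⁵
  = 2.59 × 10⁻⁷⁰ m²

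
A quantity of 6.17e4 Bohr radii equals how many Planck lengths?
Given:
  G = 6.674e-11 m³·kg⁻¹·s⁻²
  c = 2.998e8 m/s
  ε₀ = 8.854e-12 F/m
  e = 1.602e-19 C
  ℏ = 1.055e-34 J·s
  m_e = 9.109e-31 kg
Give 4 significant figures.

Bohr radius: a₀ = 4πε₀ℏ²/(m_e e²) = 5.297e-11 m
Planck length: ℓ_P = √(ℏG/c³) = 1.616e-35 m
6.17e4 × 5.297e-11 / 1.616e-35 = 2.022e29

2.022e29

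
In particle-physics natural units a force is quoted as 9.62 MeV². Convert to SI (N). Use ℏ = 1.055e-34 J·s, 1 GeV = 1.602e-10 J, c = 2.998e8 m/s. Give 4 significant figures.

7.806 N

Force is [E]/[L] = [E]²/(ℏc); restore (ℏc)⁻¹.
1 GeV² → 1/(ℏc) × (1 GeV in J)² = 8.114e5 N.
Convert the energy scale: 9.62 MeV² = 9.62e-6 GeV².
Result: 9.62e-6 × 8.114e5 = 7.806 N.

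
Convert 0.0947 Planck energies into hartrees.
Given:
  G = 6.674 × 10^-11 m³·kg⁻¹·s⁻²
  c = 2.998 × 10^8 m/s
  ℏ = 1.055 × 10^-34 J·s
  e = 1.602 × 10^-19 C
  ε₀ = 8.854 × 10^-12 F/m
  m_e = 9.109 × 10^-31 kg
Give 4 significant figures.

Planck energy: E_P = √(ℏc⁵/G) = 1.957 × 10^9 J
hartree: E_h = m_e e⁴/(4πε₀ℏ)² = 4.354 × 10^-18 J
0.0947 × 1.957 × 10^9 / 4.354 × 10^-18 = 4.255 × 10^25

4.255 × 10^25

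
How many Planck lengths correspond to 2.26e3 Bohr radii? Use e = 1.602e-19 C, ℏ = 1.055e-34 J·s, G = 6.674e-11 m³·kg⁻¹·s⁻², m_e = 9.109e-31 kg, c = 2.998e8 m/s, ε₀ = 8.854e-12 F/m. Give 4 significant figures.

Bohr radius: a₀ = 4πε₀ℏ²/(m_e e²) = 5.297e-11 m
Planck length: ℓ_P = √(ℏG/c³) = 1.616e-35 m
2.26e3 × 5.297e-11 / 1.616e-35 = 7.406e27

7.406e27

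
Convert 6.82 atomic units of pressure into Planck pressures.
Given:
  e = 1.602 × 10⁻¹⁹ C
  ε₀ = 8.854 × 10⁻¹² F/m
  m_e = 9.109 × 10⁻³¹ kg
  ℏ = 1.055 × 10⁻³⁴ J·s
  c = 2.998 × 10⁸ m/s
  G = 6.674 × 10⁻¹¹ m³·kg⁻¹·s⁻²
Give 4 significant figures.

4.313 × 10⁻¹⁰⁰

atomic unit of pressure: P_au = E_h/a₀³ = m_e⁴e¹⁰/((4πε₀)⁵ℏ⁸) = 2.929 × 10¹³ Pa
Planck pressure: p_P = c⁷/(ℏG²) = 4.632 × 10¹¹³ Pa
6.82 × 2.929 × 10¹³ / 4.632 × 10¹¹³ = 4.313 × 10⁻¹⁰⁰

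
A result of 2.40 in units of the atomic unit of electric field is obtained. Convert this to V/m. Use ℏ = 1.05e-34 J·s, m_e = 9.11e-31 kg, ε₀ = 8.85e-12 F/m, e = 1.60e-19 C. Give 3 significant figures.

One atomic unit of electric field: E_au = E_h/(e a₀) = m_e²e⁵/((4πε₀)³ℏ⁴) = 5.20e11 V/m.
2.40 × 5.20e11 V/m = 1.25e12 V/m

1.25e12 V/m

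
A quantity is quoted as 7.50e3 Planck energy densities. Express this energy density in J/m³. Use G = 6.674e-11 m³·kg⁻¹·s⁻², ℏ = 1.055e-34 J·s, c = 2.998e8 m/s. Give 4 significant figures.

One Planck energy density: u_P = c⁷/(ℏG²) = 4.632e113 J/m³.
7.50e3 × 4.632e113 J/m³ = 3.474e117 J/m³

3.474e117 J/m³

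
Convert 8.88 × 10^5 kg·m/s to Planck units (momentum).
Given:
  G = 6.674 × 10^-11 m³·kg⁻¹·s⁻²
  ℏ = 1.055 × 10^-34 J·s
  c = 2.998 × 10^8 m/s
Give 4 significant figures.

1.361 × 10^5

Planck momentum: p_P = √(ℏc³/G) = 6.527 kg·m/s.
8.88 × 10^5 / 6.527 = 1.361 × 10^5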